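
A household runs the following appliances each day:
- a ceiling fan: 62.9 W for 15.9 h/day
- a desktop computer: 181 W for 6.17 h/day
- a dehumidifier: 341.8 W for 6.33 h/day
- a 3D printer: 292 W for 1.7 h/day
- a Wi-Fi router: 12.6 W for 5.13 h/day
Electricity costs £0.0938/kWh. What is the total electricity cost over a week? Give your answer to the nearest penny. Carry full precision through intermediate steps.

ceiling fan: 62.9 W × 15.9 h × 7 d = 7,001 Wh = 7.001 kWh
desktop computer: 181 W × 6.17 h × 7 d = 7,817 Wh = 7.817 kWh
dehumidifier: 341.8 W × 6.33 h × 7 d = 15,145 Wh = 15.15 kWh
3D printer: 292 W × 1.7 h × 7 d = 3,475 Wh = 3.475 kWh
Wi-Fi router: 12.6 W × 5.13 h × 7 d = 452 Wh = 0.4525 kWh
Total energy = 7.001 + 7.817 + 15.15 + 3.475 + 0.4525 = 33.89 kWh
Cost = 33.89 kWh × £0.0938 = £3.18

£3.18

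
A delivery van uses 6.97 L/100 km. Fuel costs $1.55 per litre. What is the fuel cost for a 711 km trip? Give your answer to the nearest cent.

$76.81

Fuel = 6.97 L/100 km × 711 km / 100 = 49.56 L
Cost = 49.56 L × $1.55/L = $76.81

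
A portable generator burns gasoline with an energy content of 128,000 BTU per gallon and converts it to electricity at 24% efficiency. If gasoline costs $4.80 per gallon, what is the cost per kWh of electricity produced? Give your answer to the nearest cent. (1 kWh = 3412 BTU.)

$0.53

Electrical output per gallon = 128,000 BTU × 0.24 / 3412 BTU/kWh = 9.004 kWh
Cost per kWh = $4.80 / 9.004 kWh = $0.533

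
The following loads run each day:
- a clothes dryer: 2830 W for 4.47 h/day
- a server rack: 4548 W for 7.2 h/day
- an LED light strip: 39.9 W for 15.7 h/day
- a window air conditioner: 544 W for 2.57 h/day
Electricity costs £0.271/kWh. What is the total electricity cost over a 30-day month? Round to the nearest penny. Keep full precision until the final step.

clothes dryer: 2830 W × 4.47 h × 30 d = 379,503 Wh = 379.5 kWh
server rack: 4548 W × 7.2 h × 30 d = 982,368 Wh = 982.4 kWh
LED light strip: 39.9 W × 15.7 h × 30 d = 18,793 Wh = 18.79 kWh
window air conditioner: 544 W × 2.57 h × 30 d = 41,942 Wh = 41.94 kWh
Total energy = 379.5 + 982.4 + 18.79 + 41.94 = 1,423 kWh
Cost = 1,423 kWh × £0.271 = £385.53

£385.53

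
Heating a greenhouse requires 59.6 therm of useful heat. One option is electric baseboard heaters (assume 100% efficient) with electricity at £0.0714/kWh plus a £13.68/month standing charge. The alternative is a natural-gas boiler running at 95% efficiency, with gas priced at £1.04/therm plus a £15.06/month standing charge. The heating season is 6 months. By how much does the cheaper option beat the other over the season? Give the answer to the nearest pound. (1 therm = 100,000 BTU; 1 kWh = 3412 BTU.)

£51

Heat load = 59.6 therm × 100,000 = 5,960,000 BTU
Gas: input = 5,960,000 / 0.95 = 6,273,684 BTU = 62.74 therm → 62.74 × £1.04 = £65.25; + 6 × £15.06 standing = £155.61
Electric: 5,960,000 BTU / 3412 = 1,747 kWh → × £0.0714 = £124.72; + 6 × £13.68 standing = £206.80
Difference = |£155.61 − £206.80| = £51.19 ≈ £51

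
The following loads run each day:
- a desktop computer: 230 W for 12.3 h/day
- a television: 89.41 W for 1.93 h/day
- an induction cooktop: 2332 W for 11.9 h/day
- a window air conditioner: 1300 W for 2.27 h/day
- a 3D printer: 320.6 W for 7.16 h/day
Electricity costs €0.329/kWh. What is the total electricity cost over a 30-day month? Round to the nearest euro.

desktop computer: 230 W × 12.3 h × 30 d = 84,870 Wh = 84.87 kWh
television: 89.41 W × 1.93 h × 30 d = 5,177 Wh = 5.177 kWh
induction cooktop: 2332 W × 11.9 h × 30 d = 832,524 Wh = 832.5 kWh
window air conditioner: 1300 W × 2.27 h × 30 d = 88,530 Wh = 88.53 kWh
3D printer: 320.6 W × 7.16 h × 30 d = 68,865 Wh = 68.86 kWh
Total energy = 84.87 + 5.177 + 832.5 + 88.53 + 68.86 = 1,080 kWh
Cost = 1,080 kWh × €0.329 = €355.31 ≈ €355

€355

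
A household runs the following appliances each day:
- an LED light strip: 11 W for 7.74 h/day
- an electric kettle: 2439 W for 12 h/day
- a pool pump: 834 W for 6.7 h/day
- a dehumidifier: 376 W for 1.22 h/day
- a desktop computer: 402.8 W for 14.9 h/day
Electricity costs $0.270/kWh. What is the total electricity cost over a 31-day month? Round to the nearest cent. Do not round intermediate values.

LED light strip: 11 W × 7.74 h × 31 d = 2,639 Wh = 2.639 kWh
electric kettle: 2439 W × 12 h × 31 d = 907,308 Wh = 907.3 kWh
pool pump: 834 W × 6.7 h × 31 d = 173,222 Wh = 173.2 kWh
dehumidifier: 376 W × 1.22 h × 31 d = 14,220 Wh = 14.22 kWh
desktop computer: 402.8 W × 14.9 h × 31 d = 186,053 Wh = 186.1 kWh
Total energy = 2.639 + 907.3 + 173.2 + 14.22 + 186.1 = 1,283 kWh
Cost = 1,283 kWh × $0.270 = $346.53

$346.53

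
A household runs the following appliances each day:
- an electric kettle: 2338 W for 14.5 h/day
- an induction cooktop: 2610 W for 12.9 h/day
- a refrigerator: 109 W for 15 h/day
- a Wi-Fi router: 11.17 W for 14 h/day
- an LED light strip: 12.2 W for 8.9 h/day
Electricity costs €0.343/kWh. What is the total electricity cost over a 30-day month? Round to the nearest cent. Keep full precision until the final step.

€714.85

electric kettle: 2338 W × 14.5 h × 30 d = 1,017,030 Wh = 1,017 kWh
induction cooktop: 2610 W × 12.9 h × 30 d = 1,010,070 Wh = 1,010 kWh
refrigerator: 109 W × 15 h × 30 d = 49,050 Wh = 49.05 kWh
Wi-Fi router: 11.17 W × 14 h × 30 d = 4,691 Wh = 4.691 kWh
LED light strip: 12.2 W × 8.9 h × 30 d = 3,257 Wh = 3.257 kWh
Total energy = 1,017 + 1,010 + 49.05 + 4.691 + 3.257 = 2,084 kWh
Cost = 2,084 kWh × €0.343 = €714.85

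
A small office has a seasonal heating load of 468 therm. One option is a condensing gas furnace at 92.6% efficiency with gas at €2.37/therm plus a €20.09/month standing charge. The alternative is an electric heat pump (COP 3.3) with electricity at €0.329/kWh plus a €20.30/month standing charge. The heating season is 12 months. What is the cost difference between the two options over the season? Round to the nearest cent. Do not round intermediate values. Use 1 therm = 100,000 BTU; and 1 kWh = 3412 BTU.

€172.20

Heat load = 468 therm × 100,000 = 46,800,000 BTU
Gas: input = 46,800,000 / 0.926 = 50,539,957 BTU = 505.4 therm → 505.4 × €2.37 = €1,197.80; + 12 × €20.09 standing = €1,438.88
Heat pump: 46,800,000 BTU / 3412 = 13,720 kWh heat; / 3.3 = 4,156 kWh in → × €0.329 = €1,367.47; + 12 × €20.30 standing = €1,611.07
Difference = |€1,438.88 − €1,611.07| = €172.20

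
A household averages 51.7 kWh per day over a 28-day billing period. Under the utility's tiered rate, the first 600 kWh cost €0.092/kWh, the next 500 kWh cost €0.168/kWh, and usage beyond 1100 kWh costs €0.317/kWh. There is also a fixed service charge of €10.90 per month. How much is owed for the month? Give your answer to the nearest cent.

€260.29

Usage = 51.7 kWh/day × 28 days = 1447.6 kWh
First 600 kWh × €0.092 = €55.20
Next 500 kWh × €0.168 = €84.00
Remaining 347.6 kWh × €0.317 = €110.19
Energy charge = €249.39; + service €10.90 = €260.29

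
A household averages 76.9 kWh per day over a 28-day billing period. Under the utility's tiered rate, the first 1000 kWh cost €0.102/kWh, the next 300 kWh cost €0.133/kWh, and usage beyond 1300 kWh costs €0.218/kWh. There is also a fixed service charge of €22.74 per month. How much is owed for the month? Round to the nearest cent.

€350.64

Usage = 76.9 kWh/day × 28 days = 2153.2 kWh
First 1000 kWh × €0.102 = €102.00
Next 300 kWh × €0.133 = €39.90
Remaining 853.2 kWh × €0.218 = €186.00
Energy charge = €327.90; + service €22.74 = €350.64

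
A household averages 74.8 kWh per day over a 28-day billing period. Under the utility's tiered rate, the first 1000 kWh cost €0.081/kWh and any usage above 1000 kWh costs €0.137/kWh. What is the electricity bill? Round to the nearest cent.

€230.93

Usage = 74.8 kWh/day × 28 days = 2094.4 kWh
First 1000 kWh × €0.081 = €81.00
Remaining 1094.4 kWh × €0.137 = €149.93
Total = €230.93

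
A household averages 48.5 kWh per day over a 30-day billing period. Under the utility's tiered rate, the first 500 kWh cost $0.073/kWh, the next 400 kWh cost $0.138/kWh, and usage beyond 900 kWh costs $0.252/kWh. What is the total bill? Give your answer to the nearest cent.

$231.56

Usage = 48.5 kWh/day × 30 days = 1455 kWh
First 500 kWh × $0.073 = $36.50
Next 400 kWh × $0.138 = $55.20
Remaining 555 kWh × $0.252 = $139.86
Total = $231.56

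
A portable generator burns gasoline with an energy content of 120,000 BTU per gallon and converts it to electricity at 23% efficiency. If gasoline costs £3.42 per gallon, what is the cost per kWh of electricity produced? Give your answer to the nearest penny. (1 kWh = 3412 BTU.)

£0.42

Electrical output per gallon = 120,000 BTU × 0.23 / 3412 BTU/kWh = 8.089 kWh
Cost per kWh = £3.42 / 8.089 kWh = £0.423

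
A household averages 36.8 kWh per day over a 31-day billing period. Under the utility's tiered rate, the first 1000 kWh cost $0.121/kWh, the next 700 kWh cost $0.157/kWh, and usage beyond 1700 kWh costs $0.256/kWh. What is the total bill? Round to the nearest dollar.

$143

Usage = 36.8 kWh/day × 31 days = 1140.8 kWh
First 1000 kWh × $0.121 = $121.00
Next 140.8 kWh × $0.157 = $22.11
Remaining tier: 0 kWh (not reached)
Total = $143.11 ≈ $143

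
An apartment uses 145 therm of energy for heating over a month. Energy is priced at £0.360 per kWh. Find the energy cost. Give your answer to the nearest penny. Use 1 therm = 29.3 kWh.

£1529.46

145 therm × (29.3 kWh/therm) = 4,248 kWh
Cost = 4,248 kWh × £0.360/kWh = £1,529.46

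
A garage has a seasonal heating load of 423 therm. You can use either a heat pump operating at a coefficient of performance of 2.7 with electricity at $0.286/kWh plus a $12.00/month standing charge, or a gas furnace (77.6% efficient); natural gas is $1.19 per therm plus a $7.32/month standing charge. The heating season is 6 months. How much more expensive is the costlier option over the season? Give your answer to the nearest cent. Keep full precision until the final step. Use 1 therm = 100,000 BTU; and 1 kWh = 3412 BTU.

$692.62

Heat load = 423 therm × 100,000 = 42,300,000 BTU
Gas: input = 42,300,000 / 0.776 = 54,510,309 BTU = 545.1 therm → 545.1 × $1.19 = $648.67; + 6 × $7.32 standing = $692.59
Heat pump: 42,300,000 BTU / 3412 = 12,400 kWh heat; / 2.7 = 4,592 kWh in → × $0.286 = $1,313.21; + 6 × $12.00 standing = $1,385.21
Difference = |$692.59 − $1,385.21| = $692.62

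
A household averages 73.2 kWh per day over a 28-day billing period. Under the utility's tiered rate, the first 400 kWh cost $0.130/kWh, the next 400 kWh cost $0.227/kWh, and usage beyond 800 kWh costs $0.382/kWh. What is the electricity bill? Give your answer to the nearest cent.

Usage = 73.2 kWh/day × 28 days = 2049.6 kWh
First 400 kWh × $0.130 = $52.00
Next 400 kWh × $0.227 = $90.80
Remaining 1249.6 kWh × $0.382 = $477.35
Total = $620.15

$620.15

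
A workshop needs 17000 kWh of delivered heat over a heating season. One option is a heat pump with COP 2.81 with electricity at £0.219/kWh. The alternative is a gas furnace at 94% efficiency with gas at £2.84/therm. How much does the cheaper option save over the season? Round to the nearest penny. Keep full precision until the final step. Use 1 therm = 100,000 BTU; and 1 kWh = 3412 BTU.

£427.55

Heat load = 17000 kWh × 3412 = 58,004,000 BTU
Gas: input = 58,004,000 / 0.94 = 61,706,383 BTU = 617.1 therm → 617.1 × £2.84 = £1,752.46
Heat pump: 58,004,000 BTU / 3412 = 17,000 kWh heat; / 2.81 = 6,050 kWh in → × £0.219 = £1,324.91
Difference = |£1,752.46 − £1,324.91| = £427.55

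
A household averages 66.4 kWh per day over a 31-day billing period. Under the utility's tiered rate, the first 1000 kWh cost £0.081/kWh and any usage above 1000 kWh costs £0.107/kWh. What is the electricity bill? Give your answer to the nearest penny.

Usage = 66.4 kWh/day × 31 days = 2058.4 kWh
First 1000 kWh × £0.081 = £81.00
Remaining 1058.4 kWh × £0.107 = £113.25
Total = £194.25

£194.25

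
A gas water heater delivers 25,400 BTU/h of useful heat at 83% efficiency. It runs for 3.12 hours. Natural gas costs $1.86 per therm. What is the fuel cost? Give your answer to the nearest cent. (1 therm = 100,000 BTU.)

$1.78

Heat delivered = 25,400 BTU/h × 3.12 h = 79,248 BTU
Gas input = 79,248 / 0.83 = 95,480 BTU
= 95,480 / 100,000 = 0.9548 therm
Cost = 0.9548 × $1.86/therm = $1.78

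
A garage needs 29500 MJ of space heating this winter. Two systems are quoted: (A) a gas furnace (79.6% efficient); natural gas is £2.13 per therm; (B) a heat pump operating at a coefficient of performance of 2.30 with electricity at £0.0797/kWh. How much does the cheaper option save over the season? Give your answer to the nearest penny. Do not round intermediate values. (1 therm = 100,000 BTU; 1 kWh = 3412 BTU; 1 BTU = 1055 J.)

Heat load = 29500 MJ = 29,500,000,000 J / 1055 = 27,962,085 BTU
Gas: input = 27,962,085 / 0.796 = 35,128,248 BTU = 351.3 therm → 351.3 × £2.13 = £748.23
Heat pump: 27,962,085 BTU / 3412 = 8,195 kWh heat; / 2.30 = 3,563 kWh in → × £0.0797 = £283.98
Difference = |£748.23 − £283.98| = £464.25

£464.25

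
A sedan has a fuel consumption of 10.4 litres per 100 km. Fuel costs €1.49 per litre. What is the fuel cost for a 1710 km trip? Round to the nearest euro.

Fuel = 10.4 L/100 km × 1710 km / 100 = 177.8 L
Cost = 177.8 L × €1.49/L = €264.98 ≈ €265

€265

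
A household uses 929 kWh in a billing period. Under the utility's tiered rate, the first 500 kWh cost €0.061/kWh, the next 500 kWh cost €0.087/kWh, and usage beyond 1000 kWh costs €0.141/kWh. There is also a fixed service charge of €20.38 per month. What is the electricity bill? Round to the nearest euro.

€88

First 500 kWh × €0.061 = €30.50
Next 429 kWh × €0.087 = €37.32
Remaining tier: 0 kWh (not reached)
Energy charge = €67.82; + service €20.38 = €88.20 ≈ €88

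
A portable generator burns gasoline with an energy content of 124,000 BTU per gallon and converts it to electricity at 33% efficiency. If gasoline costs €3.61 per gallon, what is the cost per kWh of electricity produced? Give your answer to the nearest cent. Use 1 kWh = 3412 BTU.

Electrical output per gallon = 124,000 BTU × 0.33 / 3412 BTU/kWh = 11.99 kWh
Cost per kWh = €3.61 / 11.99 kWh = €0.301

€0.30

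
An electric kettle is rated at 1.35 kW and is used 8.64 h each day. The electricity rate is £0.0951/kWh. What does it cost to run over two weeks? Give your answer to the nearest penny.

Energy = 1350 W × 8.64 h/day × 14 days = 163,296 Wh = 163.3 kWh
Cost = 163.3 kWh × £0.0951/kWh = £15.53

£15.53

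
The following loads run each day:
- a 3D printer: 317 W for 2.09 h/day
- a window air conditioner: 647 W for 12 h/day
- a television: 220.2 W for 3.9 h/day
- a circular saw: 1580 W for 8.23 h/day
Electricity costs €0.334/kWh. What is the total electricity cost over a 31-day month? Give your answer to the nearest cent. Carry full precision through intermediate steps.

€230.78

3D printer: 317 W × 2.09 h × 31 d = 20,538 Wh = 20.54 kWh
window air conditioner: 647 W × 12 h × 31 d = 240,684 Wh = 240.7 kWh
television: 220.2 W × 3.9 h × 31 d = 26,622 Wh = 26.62 kWh
circular saw: 1580 W × 8.23 h × 31 d = 403,105 Wh = 403.1 kWh
Total energy = 20.54 + 240.7 + 26.62 + 403.1 = 691 kWh
Cost = 691 kWh × €0.334 = €230.78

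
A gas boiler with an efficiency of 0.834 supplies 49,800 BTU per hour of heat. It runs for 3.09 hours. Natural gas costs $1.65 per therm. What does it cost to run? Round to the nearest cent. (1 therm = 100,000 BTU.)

$3.04

Heat delivered = 49,800 BTU/h × 3.09 h = 153,882 BTU
Gas input = 153,882 / 0.834 = 184,511 BTU
= 184,511 / 100,000 = 1.845 therm
Cost = 1.845 × $1.65/therm = $3.04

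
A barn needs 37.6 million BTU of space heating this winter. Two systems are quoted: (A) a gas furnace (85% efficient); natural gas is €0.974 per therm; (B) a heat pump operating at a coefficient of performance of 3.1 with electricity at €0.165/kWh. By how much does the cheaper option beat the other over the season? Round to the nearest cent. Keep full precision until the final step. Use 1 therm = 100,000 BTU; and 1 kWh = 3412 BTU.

Heat load = 37.6 × 10⁶ BTU = 37,600,000 BTU
Gas: input = 37,600,000 / 0.85 = 44,235,294 BTU = 442.4 therm → 442.4 × €0.974 = €430.85
Heat pump: 37,600,000 BTU / 3412 = 11,020 kWh heat; / 3.1 = 3,555 kWh in → × €0.165 = €586.54
Difference = |€430.85 − €586.54| = €155.69

€155.69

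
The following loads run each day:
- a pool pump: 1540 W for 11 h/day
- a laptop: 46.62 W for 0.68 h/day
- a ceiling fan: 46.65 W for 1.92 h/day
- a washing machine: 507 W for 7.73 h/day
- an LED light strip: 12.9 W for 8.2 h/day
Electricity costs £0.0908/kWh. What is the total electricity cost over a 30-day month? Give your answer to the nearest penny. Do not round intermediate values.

pool pump: 1540 W × 11 h × 30 d = 508,200 Wh = 508.2 kWh
laptop: 46.62 W × 0.68 h × 30 d = 951 Wh = 0.951 kWh
ceiling fan: 46.65 W × 1.92 h × 30 d = 2,687 Wh = 2.687 kWh
washing machine: 507 W × 7.73 h × 30 d = 117,573 Wh = 117.6 kWh
LED light strip: 12.9 W × 8.2 h × 30 d = 3,173 Wh = 3.173 kWh
Total energy = 508.2 + 0.951 + 2.687 + 117.6 + 3.173 = 632.6 kWh
Cost = 632.6 kWh × £0.0908 = £57.44

£57.44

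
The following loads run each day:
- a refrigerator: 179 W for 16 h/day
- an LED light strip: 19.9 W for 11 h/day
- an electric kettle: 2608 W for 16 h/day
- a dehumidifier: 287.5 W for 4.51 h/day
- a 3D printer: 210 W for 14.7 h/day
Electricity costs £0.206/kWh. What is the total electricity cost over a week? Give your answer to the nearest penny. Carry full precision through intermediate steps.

refrigerator: 179 W × 16 h × 7 d = 20,048 Wh = 20.05 kWh
LED light strip: 19.9 W × 11 h × 7 d = 1,532 Wh = 1.532 kWh
electric kettle: 2608 W × 16 h × 7 d = 292,096 Wh = 292.1 kWh
dehumidifier: 287.5 W × 4.51 h × 7 d = 9,076 Wh = 9.076 kWh
3D printer: 210 W × 14.7 h × 7 d = 21,609 Wh = 21.61 kWh
Total energy = 20.05 + 1.532 + 292.1 + 9.076 + 21.61 = 344.4 kWh
Cost = 344.4 kWh × £0.206 = £70.94

£70.94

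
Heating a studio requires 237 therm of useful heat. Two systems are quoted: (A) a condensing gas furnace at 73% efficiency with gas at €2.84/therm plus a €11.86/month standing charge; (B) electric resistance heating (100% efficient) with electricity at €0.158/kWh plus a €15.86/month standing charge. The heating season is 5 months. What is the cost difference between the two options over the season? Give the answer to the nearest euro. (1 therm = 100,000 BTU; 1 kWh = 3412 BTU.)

Heat load = 237 therm × 100,000 = 23,700,000 BTU
Gas: input = 23,700,000 / 0.73 = 32,465,753 BTU = 324.7 therm → 324.7 × €2.84 = €922.03; + 5 × €11.86 standing = €981.33
Electric: 23,700,000 BTU / 3412 = 6,946 kWh → × €0.158 = €1,097.48; + 5 × €15.86 standing = €1,176.78
Difference = |€981.33 − €1,176.78| = €195.45 ≈ €195

€195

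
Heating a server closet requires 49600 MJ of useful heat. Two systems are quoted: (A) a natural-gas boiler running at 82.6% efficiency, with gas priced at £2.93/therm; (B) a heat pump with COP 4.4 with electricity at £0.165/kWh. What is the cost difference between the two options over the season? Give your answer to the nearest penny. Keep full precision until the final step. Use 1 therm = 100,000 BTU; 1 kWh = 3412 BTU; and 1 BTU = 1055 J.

Heat load = 49600 MJ = 49,600,000,000 J / 1055 = 47,014,218 BTU
Gas: input = 47,014,218 / 0.826 = 56,917,939 BTU = 569.2 therm → 569.2 × £2.93 = £1,667.70
Heat pump: 47,014,218 BTU / 3412 = 13,780 kWh heat; / 4.4 = 3,132 kWh in → × £0.165 = £516.72
Difference = |£1,667.70 − £516.72| = £1,150.98

£1150.98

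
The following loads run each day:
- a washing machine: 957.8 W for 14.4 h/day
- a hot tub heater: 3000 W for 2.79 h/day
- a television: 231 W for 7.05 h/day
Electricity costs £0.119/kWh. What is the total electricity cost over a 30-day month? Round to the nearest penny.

£84.93

washing machine: 957.8 W × 14.4 h × 30 d = 413,770 Wh = 413.8 kWh
hot tub heater: 3000 W × 2.79 h × 30 d = 251,100 Wh = 251.1 kWh
television: 231 W × 7.05 h × 30 d = 48,856 Wh = 48.86 kWh
Total energy = 413.8 + 251.1 + 48.86 = 713.7 kWh
Cost = 713.7 kWh × £0.119 = £84.93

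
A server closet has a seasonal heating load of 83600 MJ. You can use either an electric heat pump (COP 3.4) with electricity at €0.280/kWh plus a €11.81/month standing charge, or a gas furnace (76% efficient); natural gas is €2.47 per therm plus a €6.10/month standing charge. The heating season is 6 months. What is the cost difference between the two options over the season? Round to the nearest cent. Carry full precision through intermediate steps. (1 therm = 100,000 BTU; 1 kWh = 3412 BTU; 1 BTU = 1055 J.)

€628.50

Heat load = 83600 MJ = 83,600,000,000 J / 1055 = 79,241,706 BTU
Gas: input = 79,241,706 / 0.76 = 104,265,403 BTU = 1,043 therm → 1,043 × €2.47 = €2,575.36; + 6 × €6.10 standing = €2,611.96
Heat pump: 79,241,706 BTU / 3412 = 23,220 kWh heat; / 3.4 = 6,831 kWh in → × €0.280 = €1,912.60; + 6 × €11.81 standing = €1,983.46
Difference = |€2,611.96 − €1,983.46| = €628.50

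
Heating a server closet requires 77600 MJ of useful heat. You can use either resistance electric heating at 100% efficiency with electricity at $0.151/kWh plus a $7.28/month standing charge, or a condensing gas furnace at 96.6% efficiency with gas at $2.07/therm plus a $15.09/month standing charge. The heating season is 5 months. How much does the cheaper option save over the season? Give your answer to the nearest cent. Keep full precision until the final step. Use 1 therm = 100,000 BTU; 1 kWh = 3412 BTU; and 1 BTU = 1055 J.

Heat load = 77600 MJ = 77,600,000,000 J / 1055 = 73,554,502 BTU
Gas: input = 73,554,502 / 0.966 = 76,143,377 BTU = 761.4 therm → 761.4 × $2.07 = $1,576.17; + 5 × $15.09 standing = $1,651.62
Electric: 73,554,502 BTU / 3412 = 21,560 kWh → × $0.151 = $3,255.20; + 5 × $7.28 standing = $3,291.60
Difference = |$1,651.62 − $3,291.60| = $1,639.98

$1639.98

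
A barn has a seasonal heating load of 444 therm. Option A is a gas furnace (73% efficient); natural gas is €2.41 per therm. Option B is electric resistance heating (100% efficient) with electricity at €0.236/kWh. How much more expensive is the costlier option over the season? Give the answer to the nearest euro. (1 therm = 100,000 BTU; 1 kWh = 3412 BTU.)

€1605

Heat load = 444 therm × 100,000 = 44,400,000 BTU
Gas: input = 44,400,000 / 0.73 = 60,821,918 BTU = 608.2 therm → 608.2 × €2.41 = €1,465.81
Electric: 44,400,000 BTU / 3412 = 13,010 kWh → × €0.236 = €3,071.04
Difference = |€1,465.81 − €3,071.04| = €1,605.24 ≈ €1605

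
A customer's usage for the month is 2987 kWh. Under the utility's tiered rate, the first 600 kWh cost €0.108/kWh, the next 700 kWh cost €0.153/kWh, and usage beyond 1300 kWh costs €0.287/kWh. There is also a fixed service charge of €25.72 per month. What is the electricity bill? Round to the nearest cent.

€681.79

First 600 kWh × €0.108 = €64.80
Next 700 kWh × €0.153 = €107.10
Remaining 1687 kWh × €0.287 = €484.17
Energy charge = €656.07; + service €25.72 = €681.79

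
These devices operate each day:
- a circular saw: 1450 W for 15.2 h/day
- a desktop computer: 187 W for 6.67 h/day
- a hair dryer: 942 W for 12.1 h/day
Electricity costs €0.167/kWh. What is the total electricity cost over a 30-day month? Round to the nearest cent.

€173.77

circular saw: 1450 W × 15.2 h × 30 d = 661,200 Wh = 661.2 kWh
desktop computer: 187 W × 6.67 h × 30 d = 37,419 Wh = 37.42 kWh
hair dryer: 942 W × 12.1 h × 30 d = 341,946 Wh = 341.9 kWh
Total energy = 661.2 + 37.42 + 341.9 = 1,041 kWh
Cost = 1,041 kWh × €0.167 = €173.77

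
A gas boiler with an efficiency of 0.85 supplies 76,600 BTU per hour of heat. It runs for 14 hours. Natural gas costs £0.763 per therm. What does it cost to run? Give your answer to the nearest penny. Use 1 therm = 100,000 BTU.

Heat delivered = 76,600 BTU/h × 14 h = 1,072,400 BTU
Gas input = 1,072,400 / 0.85 = 1,261,647 BTU
= 1,261,647 / 100,000 = 12.62 therm
Cost = 12.62 × £0.763/therm = £9.63

£9.63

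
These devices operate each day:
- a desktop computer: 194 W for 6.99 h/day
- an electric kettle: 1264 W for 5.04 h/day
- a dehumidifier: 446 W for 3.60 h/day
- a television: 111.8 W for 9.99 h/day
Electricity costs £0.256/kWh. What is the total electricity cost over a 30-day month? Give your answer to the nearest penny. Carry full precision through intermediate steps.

desktop computer: 194 W × 6.99 h × 30 d = 40,682 Wh = 40.68 kWh
electric kettle: 1264 W × 5.04 h × 30 d = 191,117 Wh = 191.1 kWh
dehumidifier: 446 W × 3.60 h × 30 d = 48,168 Wh = 48.17 kWh
television: 111.8 W × 9.99 h × 30 d = 33,506 Wh = 33.51 kWh
Total energy = 40.68 + 191.1 + 48.17 + 33.51 = 313.5 kWh
Cost = 313.5 kWh × £0.256 = £80.25

£80.25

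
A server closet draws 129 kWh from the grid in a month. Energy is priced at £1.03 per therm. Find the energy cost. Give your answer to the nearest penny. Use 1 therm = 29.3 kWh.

£4.53

129 kWh × (0.03413 therm/kWh) = 4.403 therm
Cost = 4.403 therm × £1.03/therm = £4.53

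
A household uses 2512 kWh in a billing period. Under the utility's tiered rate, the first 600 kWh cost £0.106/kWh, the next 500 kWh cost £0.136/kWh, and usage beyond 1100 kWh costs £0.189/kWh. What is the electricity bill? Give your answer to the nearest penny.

£398.47

First 600 kWh × £0.106 = £63.60
Next 500 kWh × £0.136 = £68.00
Remaining 1412 kWh × £0.189 = £266.87
Total = £398.47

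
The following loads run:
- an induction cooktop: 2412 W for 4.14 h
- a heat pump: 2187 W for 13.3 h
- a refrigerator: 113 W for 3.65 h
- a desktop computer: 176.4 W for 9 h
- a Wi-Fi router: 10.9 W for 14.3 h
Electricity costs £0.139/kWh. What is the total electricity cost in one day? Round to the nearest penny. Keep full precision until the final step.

induction cooktop: 2412 W × 4.14 h = 9,986 Wh = 9.986 kWh
heat pump: 2187 W × 13.3 h = 29,087 Wh = 29.09 kWh
refrigerator: 113 W × 3.65 h = 412 Wh = 0.4124 kWh
desktop computer: 176.4 W × 9 h = 1,588 Wh = 1.588 kWh
Wi-Fi router: 10.9 W × 14.3 h = 156 Wh = 0.1559 kWh
Total energy = 9.986 + 29.09 + 0.4124 + 1.588 + 0.1559 = 41.23 kWh
Cost = 41.23 kWh × £0.139 = £5.73

£5.73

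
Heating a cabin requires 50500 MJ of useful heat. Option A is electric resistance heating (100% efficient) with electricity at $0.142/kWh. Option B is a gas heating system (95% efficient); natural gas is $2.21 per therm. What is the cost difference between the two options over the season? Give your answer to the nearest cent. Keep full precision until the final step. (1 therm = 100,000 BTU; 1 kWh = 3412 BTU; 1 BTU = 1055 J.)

Heat load = 50500 MJ = 50,500,000,000 J / 1055 = 47,867,299 BTU
Gas: input = 47,867,299 / 0.95 = 50,386,630 BTU = 503.9 therm → 503.9 × $2.21 = $1,113.54
Electric: 47,867,299 BTU / 3412 = 14,030 kWh → × $0.142 = $1,992.13
Difference = |$1,113.54 − $1,992.13| = $878.59

$878.59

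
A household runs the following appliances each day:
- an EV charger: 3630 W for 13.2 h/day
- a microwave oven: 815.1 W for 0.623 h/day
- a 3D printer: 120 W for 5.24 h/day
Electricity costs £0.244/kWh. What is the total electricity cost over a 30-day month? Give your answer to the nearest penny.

£359.07

EV charger: 3630 W × 13.2 h × 30 d = 1,437,480 Wh = 1,437 kWh
microwave oven: 815.1 W × 0.623 h × 30 d = 15,234 Wh = 15.23 kWh
3D printer: 120 W × 5.24 h × 30 d = 18,864 Wh = 18.86 kWh
Total energy = 1,437 + 15.23 + 18.86 = 1,472 kWh
Cost = 1,472 kWh × £0.244 = £359.07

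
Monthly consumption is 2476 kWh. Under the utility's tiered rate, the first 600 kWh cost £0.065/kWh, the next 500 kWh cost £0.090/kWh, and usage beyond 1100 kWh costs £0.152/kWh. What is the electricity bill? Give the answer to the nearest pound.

First 600 kWh × £0.065 = £39.00
Next 500 kWh × £0.090 = £45.00
Remaining 1376 kWh × £0.152 = £209.15
Total = £293.15 ≈ £293

£293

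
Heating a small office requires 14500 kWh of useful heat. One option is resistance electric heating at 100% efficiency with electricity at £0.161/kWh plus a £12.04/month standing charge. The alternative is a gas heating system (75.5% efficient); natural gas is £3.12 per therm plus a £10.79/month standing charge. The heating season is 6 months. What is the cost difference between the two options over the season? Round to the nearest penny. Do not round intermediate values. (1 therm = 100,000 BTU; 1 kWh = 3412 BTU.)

Heat load = 14500 kWh × 3412 = 49,474,000 BTU
Gas: input = 49,474,000 / 0.755 = 65,528,477 BTU = 655.3 therm → 655.3 × £3.12 = £2,044.49; + 6 × £10.79 standing = £2,109.23
Electric: 49,474,000 BTU / 3412 = 14,500 kWh → × £0.161 = £2,334.50; + 6 × £12.04 standing = £2,406.74
Difference = |£2,109.23 − £2,406.74| = £297.51

£297.51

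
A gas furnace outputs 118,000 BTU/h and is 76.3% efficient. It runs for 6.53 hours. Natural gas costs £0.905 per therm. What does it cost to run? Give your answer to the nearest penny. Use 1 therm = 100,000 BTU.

Heat delivered = 118,000 BTU/h × 6.53 h = 770,540 BTU
Gas input = 770,540 / 0.763 = 1,009,882 BTU
= 1,009,882 / 100,000 = 10.1 therm
Cost = 10.1 × £0.905/therm = £9.14

£9.14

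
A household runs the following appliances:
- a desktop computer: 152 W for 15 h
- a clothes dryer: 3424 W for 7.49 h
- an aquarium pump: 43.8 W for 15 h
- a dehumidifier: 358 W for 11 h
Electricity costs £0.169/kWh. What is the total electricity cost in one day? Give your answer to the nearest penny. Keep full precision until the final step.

desktop computer: 152 W × 15 h = 2,280 Wh = 2.28 kWh
clothes dryer: 3424 W × 7.49 h = 25,646 Wh = 25.65 kWh
aquarium pump: 43.8 W × 15 h = 657 Wh = 0.657 kWh
dehumidifier: 358 W × 11 h = 3,938 Wh = 3.938 kWh
Total energy = 2.28 + 25.65 + 0.657 + 3.938 = 32.52 kWh
Cost = 32.52 kWh × £0.169 = £5.50

£5.50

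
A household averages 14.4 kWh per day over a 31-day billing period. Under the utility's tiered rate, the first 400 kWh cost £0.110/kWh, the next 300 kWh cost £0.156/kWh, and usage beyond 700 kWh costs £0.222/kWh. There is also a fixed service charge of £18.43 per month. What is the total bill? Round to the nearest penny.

£69.67

Usage = 14.4 kWh/day × 31 days = 446.4 kWh
First 400 kWh × £0.110 = £44.00
Next 46.4 kWh × £0.156 = £7.24
Remaining tier: 0 kWh (not reached)
Energy charge = £51.24; + service £18.43 = £69.67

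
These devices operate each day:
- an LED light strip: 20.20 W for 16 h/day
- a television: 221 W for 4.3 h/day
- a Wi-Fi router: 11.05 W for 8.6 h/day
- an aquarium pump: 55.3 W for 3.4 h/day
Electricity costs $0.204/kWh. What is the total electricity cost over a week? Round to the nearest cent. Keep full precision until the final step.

LED light strip: 20.20 W × 16 h × 7 d = 2,262 Wh = 2.262 kWh
television: 221 W × 4.3 h × 7 d = 6,652 Wh = 6.652 kWh
Wi-Fi router: 11.05 W × 8.6 h × 7 d = 665 Wh = 0.6652 kWh
aquarium pump: 55.3 W × 3.4 h × 7 d = 1,316 Wh = 1.316 kWh
Total energy = 2.262 + 6.652 + 0.6652 + 1.316 = 10.9 kWh
Cost = 10.9 kWh × $0.204 = $2.22

$2.22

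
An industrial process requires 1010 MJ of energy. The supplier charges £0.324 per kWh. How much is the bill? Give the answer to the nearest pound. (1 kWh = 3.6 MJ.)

£91

1010 MJ × (0.27778 kWh/MJ) = 280.6 kWh
Cost = 280.6 kWh × £0.324/kWh = £90.90 ≈ £91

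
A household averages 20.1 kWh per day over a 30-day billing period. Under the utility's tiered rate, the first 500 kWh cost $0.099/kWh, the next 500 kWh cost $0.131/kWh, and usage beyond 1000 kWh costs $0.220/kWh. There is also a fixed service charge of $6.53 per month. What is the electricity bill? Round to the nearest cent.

Usage = 20.1 kWh/day × 30 days = 603 kWh
First 500 kWh × $0.099 = $49.50
Next 103 kWh × $0.131 = $13.49
Remaining tier: 0 kWh (not reached)
Energy charge = $62.99; + service $6.53 = $69.52

$69.52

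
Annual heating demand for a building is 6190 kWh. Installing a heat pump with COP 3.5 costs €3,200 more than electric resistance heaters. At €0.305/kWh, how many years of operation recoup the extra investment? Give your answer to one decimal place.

Resistance: 6190 kWh × €0.305 = €1,887.95/yr
Heat pump: 6190 / 3.5 = 1769 kWh in → × €0.305 = €539.41/yr
Annual savings = €1,348.54
Payback = €3,200 / €1,348.54 = 2.37 years

2.4 years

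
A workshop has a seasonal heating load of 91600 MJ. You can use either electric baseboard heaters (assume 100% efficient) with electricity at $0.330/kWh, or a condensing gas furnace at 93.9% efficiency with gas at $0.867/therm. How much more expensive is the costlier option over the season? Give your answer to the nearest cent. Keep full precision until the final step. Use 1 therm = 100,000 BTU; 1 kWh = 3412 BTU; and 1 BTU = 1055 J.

$7595.79

Heat load = 91600 MJ = 91,600,000,000 J / 1055 = 86,824,645 BTU
Gas: input = 86,824,645 / 0.939 = 92,465,010 BTU = 924.7 therm → 924.7 × $0.867 = $801.67
Electric: 86,824,645 BTU / 3412 = 25,450 kWh → × $0.330 = $8,397.46
Difference = |$801.67 − $8,397.46| = $7,595.79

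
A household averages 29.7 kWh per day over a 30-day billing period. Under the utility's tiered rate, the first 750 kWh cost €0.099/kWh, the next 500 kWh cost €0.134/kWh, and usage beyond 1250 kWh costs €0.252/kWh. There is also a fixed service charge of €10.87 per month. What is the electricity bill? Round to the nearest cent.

Usage = 29.7 kWh/day × 30 days = 891 kWh
First 750 kWh × €0.099 = €74.25
Next 141 kWh × €0.134 = €18.89
Remaining tier: 0 kWh (not reached)
Energy charge = €93.14; + service €10.87 = €104.01

€104.01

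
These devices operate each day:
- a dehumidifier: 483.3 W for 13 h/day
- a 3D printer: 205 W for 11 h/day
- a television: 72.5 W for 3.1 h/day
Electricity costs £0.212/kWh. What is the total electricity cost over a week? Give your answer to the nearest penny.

dehumidifier: 483.3 W × 13 h × 7 d = 43,980 Wh = 43.98 kWh
3D printer: 205 W × 11 h × 7 d = 15,785 Wh = 15.79 kWh
television: 72.5 W × 3.1 h × 7 d = 1,573 Wh = 1.573 kWh
Total energy = 43.98 + 15.79 + 1.573 = 61.34 kWh
Cost = 61.34 kWh × £0.212 = £13.00

£13.00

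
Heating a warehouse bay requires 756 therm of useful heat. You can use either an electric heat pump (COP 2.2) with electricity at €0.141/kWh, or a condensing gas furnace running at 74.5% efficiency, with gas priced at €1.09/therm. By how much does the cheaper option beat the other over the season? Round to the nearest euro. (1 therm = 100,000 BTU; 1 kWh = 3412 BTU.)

Heat load = 756 therm × 100,000 = 75,600,000 BTU
Gas: input = 75,600,000 / 0.745 = 101,476,510 BTU = 1,015 therm → 1,015 × €1.09 = €1,106.09
Heat pump: 75,600,000 BTU / 3412 = 22,160 kWh heat; / 2.2 = 10,070 kWh in → × €0.141 = €1,420.07
Difference = |€1,106.09 − €1,420.07| = €313.97 ≈ €314

€314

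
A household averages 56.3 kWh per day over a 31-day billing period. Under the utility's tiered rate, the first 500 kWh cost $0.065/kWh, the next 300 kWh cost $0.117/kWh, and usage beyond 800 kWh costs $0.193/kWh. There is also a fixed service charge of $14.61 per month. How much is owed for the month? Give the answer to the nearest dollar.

$265

Usage = 56.3 kWh/day × 31 days = 1745.3 kWh
First 500 kWh × $0.065 = $32.50
Next 300 kWh × $0.117 = $35.10
Remaining 945.3 kWh × $0.193 = $182.44
Energy charge = $250.04; + service $14.61 = $264.65 ≈ $265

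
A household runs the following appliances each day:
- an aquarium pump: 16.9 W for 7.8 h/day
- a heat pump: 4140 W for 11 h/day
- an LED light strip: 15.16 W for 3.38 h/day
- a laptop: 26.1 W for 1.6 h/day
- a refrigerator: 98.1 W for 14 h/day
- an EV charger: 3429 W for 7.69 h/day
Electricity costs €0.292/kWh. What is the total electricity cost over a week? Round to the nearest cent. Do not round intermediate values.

€150.25

aquarium pump: 16.9 W × 7.8 h × 7 d = 923 Wh = 0.9227 kWh
heat pump: 4140 W × 11 h × 7 d = 318,780 Wh = 318.8 kWh
LED light strip: 15.16 W × 3.38 h × 7 d = 359 Wh = 0.3587 kWh
laptop: 26.1 W × 1.6 h × 7 d = 292 Wh = 0.2923 kWh
refrigerator: 98.1 W × 14 h × 7 d = 9,614 Wh = 9.614 kWh
EV charger: 3429 W × 7.69 h × 7 d = 184,583 Wh = 184.6 kWh
Total energy = 0.9227 + 318.8 + 0.3587 + 0.2923 + 9.614 + 184.6 = 514.6 kWh
Cost = 514.6 kWh × €0.292 = €150.25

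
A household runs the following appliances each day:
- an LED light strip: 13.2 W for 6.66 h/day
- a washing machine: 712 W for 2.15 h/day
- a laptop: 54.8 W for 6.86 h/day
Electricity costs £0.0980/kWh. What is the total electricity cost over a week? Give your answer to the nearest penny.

LED light strip: 13.2 W × 6.66 h × 7 d = 615 Wh = 0.6154 kWh
washing machine: 712 W × 2.15 h × 7 d = 10,716 Wh = 10.72 kWh
laptop: 54.8 W × 6.86 h × 7 d = 2,631 Wh = 2.631 kWh
Total energy = 0.6154 + 10.72 + 2.631 = 13.96 kWh
Cost = 13.96 kWh × £0.0980 = £1.37

£1.37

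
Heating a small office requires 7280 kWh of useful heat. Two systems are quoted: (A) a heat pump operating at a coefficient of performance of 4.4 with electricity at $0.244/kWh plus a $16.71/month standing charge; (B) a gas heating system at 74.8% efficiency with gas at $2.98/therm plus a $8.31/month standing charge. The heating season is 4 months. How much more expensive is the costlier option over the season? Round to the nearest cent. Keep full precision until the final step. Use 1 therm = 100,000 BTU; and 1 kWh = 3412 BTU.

Heat load = 7280 kWh × 3412 = 24,839,360 BTU
Gas: input = 24,839,360 / 0.748 = 33,207,701 BTU = 332.1 therm → 332.1 × $2.98 = $989.59; + 4 × $8.31 standing = $1,022.83
Heat pump: 24,839,360 BTU / 3412 = 7,280 kWh heat; / 4.4 = 1,655 kWh in → × $0.244 = $403.71; + 4 × $16.71 standing = $470.55
Difference = |$1,022.83 − $470.55| = $552.28

$552.28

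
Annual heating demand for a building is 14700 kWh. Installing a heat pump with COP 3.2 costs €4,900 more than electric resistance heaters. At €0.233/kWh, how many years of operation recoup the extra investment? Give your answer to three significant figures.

Resistance: 14700 kWh × €0.233 = €3,425.10/yr
Heat pump: 14700 / 3.2 = 4594 kWh in → × €0.233 = €1,070.34/yr
Annual savings = €2,354.76
Payback = €4,900 / €2,354.76 = 2.08 years

2.08 years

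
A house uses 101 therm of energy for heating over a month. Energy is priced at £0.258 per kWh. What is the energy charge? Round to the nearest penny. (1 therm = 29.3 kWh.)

101 therm × (29.3 kWh/therm) = 2,959 kWh
Cost = 2,959 kWh × £0.258/kWh = £763.50

£763.50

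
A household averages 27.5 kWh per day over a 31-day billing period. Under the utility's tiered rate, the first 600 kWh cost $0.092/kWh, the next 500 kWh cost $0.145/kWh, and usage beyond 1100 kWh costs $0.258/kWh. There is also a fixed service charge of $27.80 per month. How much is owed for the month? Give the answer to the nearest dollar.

$120

Usage = 27.5 kWh/day × 31 days = 852.5 kWh
First 600 kWh × $0.092 = $55.20
Next 252.5 kWh × $0.145 = $36.61
Remaining tier: 0 kWh (not reached)
Energy charge = $91.81; + service $27.80 = $119.61 ≈ $120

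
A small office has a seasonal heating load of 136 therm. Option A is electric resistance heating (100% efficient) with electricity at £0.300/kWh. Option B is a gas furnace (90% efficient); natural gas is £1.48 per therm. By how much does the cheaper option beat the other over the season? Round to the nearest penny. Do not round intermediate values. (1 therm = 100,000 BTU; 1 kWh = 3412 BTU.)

Heat load = 136 therm × 100,000 = 13,600,000 BTU
Gas: input = 13,600,000 / 0.90 = 15,111,111 BTU = 151.1 therm → 151.1 × £1.48 = £223.64
Electric: 13,600,000 BTU / 3412 = 3,986 kWh → × £0.300 = £1,195.78
Difference = |£223.64 − £1,195.78| = £972.14

£972.14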